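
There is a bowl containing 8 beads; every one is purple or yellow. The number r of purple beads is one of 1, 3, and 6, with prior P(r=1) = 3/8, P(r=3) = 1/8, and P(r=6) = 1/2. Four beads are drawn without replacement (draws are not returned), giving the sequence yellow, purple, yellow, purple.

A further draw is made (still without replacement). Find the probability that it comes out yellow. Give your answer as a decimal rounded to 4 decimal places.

For each hypothesis, P(data | H) works out to: P(data | r = 1) = (7/8)(1/7)(6/6)(0/5) = 0; P(data | r = 3) = (5/8)(3/7)(4/6)(2/5) = 1/14; P(data | r = 6) = (2/8)(6/7)(1/6)(5/5) = 1/28.
Weighting by the prior gives 3/8 · 0 = 0, 1/8 · 1/14 = 1/112, 1/2 · 1/28 = 1/56; summing to 3/112.
Dividing through by the total gives posterior P(r = 1 | data) = 0, P(r = 3 | data) = 1/3, P(r = 6 | data) = 2/3.
The predictive probability is P(yellow next | data) = (3/4)(1/3) + (0)(2/3) = 1/4.

0.2500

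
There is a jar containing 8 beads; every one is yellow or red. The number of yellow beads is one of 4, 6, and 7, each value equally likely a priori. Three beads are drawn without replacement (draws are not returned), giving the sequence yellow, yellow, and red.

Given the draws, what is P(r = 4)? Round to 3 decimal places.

0.320

The likelihood of the observed sequence under each hypothesis: P(data | r = 4) = (4/8)(3/7)(4/6) = 1/7; P(data | r = 6) = (6/8)(5/7)(2/6) = 5/28; P(data | r = 7) = (7/8)(6/7)(1/6) = 1/8.
Weighting by the prior gives 1/3 · 1/7 = 1/21, 1/3 · 5/28 = 5/84, 1/3 · 1/8 = 1/24; summing to 25/168.
So P(r = 4 | data) = (1/21) / (25/168) = 8/25.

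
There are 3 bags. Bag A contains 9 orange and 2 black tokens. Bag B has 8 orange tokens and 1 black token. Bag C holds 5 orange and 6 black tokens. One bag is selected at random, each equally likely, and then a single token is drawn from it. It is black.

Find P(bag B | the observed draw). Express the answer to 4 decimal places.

0.1325

For each hypothesis, P(data | H) works out to: P(data | bag A) = (2/11) = 2/11; P(data | bag B) = (1/9) = 1/9; P(data | bag C) = (6/11) = 6/11.
Multiplying each by its prior: 1/3 · 2/11 = 2/33, 1/3 · 1/9 = 1/27, 1/3 · 6/11 = 2/11; with total 83/297.
So P(bag B | data) = (1/27) / (83/297) = 11/83.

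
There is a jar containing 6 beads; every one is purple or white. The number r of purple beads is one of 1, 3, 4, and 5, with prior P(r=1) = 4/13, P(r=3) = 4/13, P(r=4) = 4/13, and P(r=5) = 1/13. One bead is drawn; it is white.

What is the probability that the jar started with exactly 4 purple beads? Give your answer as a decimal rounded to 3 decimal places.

Compute the likelihood of this draw for each case: P(data | r = 1) = (5/6) = 5/6; P(data | r = 3) = (3/6) = 1/2; P(data | r = 4) = (2/6) = 1/3; P(data | r = 5) = (1/6) = 1/6.
Multiplying each by its prior: 4/13 · 5/6 = 10/39, 4/13 · 1/2 = 2/13, 4/13 · 1/3 = 4/39, 1/13 · 1/6 = 1/78; summing to 41/78.
Hence P(r = 4 | data) = (4/39) / (41/78) = 8/41.

0.195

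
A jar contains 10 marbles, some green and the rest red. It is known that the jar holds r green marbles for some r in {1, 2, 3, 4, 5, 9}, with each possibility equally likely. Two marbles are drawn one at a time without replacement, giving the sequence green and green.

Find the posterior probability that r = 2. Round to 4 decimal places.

0.0179

Under each hypothesis, the probability of the observed sequence is: P(data | r = 1) = (1/10)(0/9) = 0; P(data | r = 2) = (2/10)(1/9) = 1/45; P(data | r = 3) = (3/10)(2/9) = 1/15; P(data | r = 4) = (4/10)(3/9) = 2/15; P(data | r = 5) = (5/10)(4/9) = 2/9; P(data | r = 9) = (9/10)(8/9) = 4/5.
The prior-weighted likelihoods are 1/6 · 0 = 0, 1/6 · 1/45 = 1/270, 1/6 · 1/15 = 1/90, 1/6 · 2/15 = 1/45, 1/6 · 2/9 = 1/27, 1/6 · 4/5 = 2/15; with total 28/135.
Therefore the posterior P(r = 2 | data) = (1/270) / (28/135) = 1/56.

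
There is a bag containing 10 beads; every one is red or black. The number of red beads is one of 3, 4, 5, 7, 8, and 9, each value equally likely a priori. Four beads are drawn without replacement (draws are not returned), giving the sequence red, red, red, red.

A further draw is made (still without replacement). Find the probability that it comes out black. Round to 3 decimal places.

The likelihood of the observed sequence under each hypothesis: P(data | r = 3) = (3/10)(2/9)(1/8)(0/7) = 0; P(data | r = 4) = (4/10)(3/9)(2/8)(1/7) = 0.0047619; P(data | r = 5) = (5/10)(4/9)(3/8)(2/7) = 0.02381; P(data | r = 7) = (7/10)(6/9)(5/8)(4/7) = 0.16667; P(data | r = 8) = (8/10)(7/9)(6/8)(5/7) = 0.33333; P(data | r = 9) = (9/10)(8/9)(7/8)(6/7) = 0.6.
Multiplying each by its prior: 1/6 · 0 = 0, 1/6 · 0.0047619 = 0.00079365, 1/6 · 0.02381 = 0.0039683, 1/6 · 0.16667 = 0.027778, 1/6 · 0.33333 = 0.055556, 1/6 · 0.6 = 0.1; these sum to 0.1881.
The posterior is then P(r = 3 | data) = 0, P(r = 4 | data) = 0.0042194, P(r = 5 | data) = 0.021097, P(r = 7 | data) = 0.14768, P(r = 8 | data) = 0.29536, P(r = 9 | data) = 0.53165.
So P(black next | data) = Σ P(black next | H) P(H | data) = (1)(0.0042194) + (5/6)(0.021097) + (1/2)(0.14768) + (1/3)(0.29536) + (1/6)(0.53165) = 0.2827.

0.283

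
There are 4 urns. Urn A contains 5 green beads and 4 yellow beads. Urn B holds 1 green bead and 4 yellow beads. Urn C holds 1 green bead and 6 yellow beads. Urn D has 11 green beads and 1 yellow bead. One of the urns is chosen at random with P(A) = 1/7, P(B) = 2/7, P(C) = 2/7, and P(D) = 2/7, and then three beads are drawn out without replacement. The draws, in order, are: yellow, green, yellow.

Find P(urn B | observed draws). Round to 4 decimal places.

The likelihood of the observed sequence under each hypothesis: P(data | urn A) = (4/9)(5/8)(3/7) = 0.11905; P(data | urn B) = (4/5)(1/4)(3/3) = 0.2; P(data | urn C) = (6/7)(1/6)(5/5) = 0.14286; P(data | urn D) = (1/12)(11/11)(0/10) = 0.
Multiplying each by its prior: 1/7 · 0.11905 = 0.017007, 2/7 · 0.2 = 0.057143, 2/7 · 0.14286 = 0.040816, 2/7 · 0 = 0; these sum to 0.11497.
Hence P(urn B | data) = (0.057143) / (0.11497) = 0.49704.

0.4970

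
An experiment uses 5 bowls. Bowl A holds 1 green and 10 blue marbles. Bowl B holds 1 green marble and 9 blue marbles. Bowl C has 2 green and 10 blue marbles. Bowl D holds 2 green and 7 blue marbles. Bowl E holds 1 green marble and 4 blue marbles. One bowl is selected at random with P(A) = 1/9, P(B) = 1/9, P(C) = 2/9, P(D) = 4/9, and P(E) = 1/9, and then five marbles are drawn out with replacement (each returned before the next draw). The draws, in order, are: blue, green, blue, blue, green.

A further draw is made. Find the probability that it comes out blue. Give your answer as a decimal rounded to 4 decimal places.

0.8026

For each hypothesis, P(data | H) works out to: P(data | bowl A) = (10/11)(1/11)(10/11)(10/11)(1/11) = 0.0062092; P(data | bowl B) = (9/10)(1/10)(9/10)(9/10)(1/10) = 0.00729; P(data | bowl C) = (10/12)(2/12)(10/12)(10/12)(2/12) = 0.016075; P(data | bowl D) = (7/9)(2/9)(7/9)(7/9)(2/9) = 0.023235; P(data | bowl E) = (4/5)(1/5)(4/5)(4/5)(1/5) = 0.02048.
The prior-weighted likelihoods are 1/9 · 0.0062092 = 0.00068991, 1/9 · 0.00729 = 0.00081, 2/9 · 0.016075 = 0.0035722, 4/9 · 0.023235 = 0.010327, 1/9 · 0.02048 = 0.0022756; with total 0.017674.
Dividing through by the total gives posterior P(bowl A | data) = 0.039035, P(bowl B | data) = 0.045829, P(bowl C | data) = 0.20211, P(bowl D | data) = 0.58427, P(bowl E | data) = 0.12875.
So P(blue next | data) = Σ P(blue next | H) P(H | data) = (10/11)(0.039035) + (9/10)(0.045829) + (5/6)(0.20211) + (7/9)(0.58427) + (4/5)(0.12875) = 0.80259.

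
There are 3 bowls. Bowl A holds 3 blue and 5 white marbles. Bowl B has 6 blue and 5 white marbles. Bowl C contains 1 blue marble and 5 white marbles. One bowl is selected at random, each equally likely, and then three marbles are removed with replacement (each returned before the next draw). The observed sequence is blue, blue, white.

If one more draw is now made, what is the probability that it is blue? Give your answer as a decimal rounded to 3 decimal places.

0.449

Compute the likelihood of the observed sequence for each case: P(data | bowl A) = (3/8)(3/8)(5/8) = 0.087891; P(data | bowl B) = (6/11)(6/11)(5/11) = 0.13524; P(data | bowl C) = (1/6)(1/6)(5/6) = 0.023148.
The prior-weighted likelihoods are 1/3 · 0.087891 = 0.029297, 1/3 · 0.13524 = 0.045079, 1/3 · 0.023148 = 0.007716; these sum to 0.082092.
Dividing through by the total gives posterior P(bowl A | data) = 0.35688, P(bowl B | data) = 0.54913, P(bowl C | data) = 0.093993.
Averaging over the posterior, P(blue next | data) = (3/8)(0.35688) + (6/11)(0.54913) + (1/6)(0.093993) = 0.44902.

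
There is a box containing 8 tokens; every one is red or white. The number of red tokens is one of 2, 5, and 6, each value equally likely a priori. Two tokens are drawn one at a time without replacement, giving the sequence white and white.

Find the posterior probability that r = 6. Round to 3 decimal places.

Compute the likelihood of the observed sequence for each case: P(data | r = 2) = (6/8)(5/7) = 15/28; P(data | r = 5) = (3/8)(2/7) = 3/28; P(data | r = 6) = (2/8)(1/7) = 1/28.
Multiplying each by its prior: 1/3 · 15/28 = 5/28, 1/3 · 3/28 = 1/28, 1/3 · 1/28 = 1/84; summing to 19/84.
Hence P(r = 6 | data) = (1/84) / (19/84) = 1/19.

0.053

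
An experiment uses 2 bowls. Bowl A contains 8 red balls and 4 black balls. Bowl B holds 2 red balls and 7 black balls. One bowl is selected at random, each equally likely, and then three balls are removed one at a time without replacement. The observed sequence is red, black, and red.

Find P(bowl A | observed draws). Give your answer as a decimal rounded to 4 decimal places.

For each hypothesis, P(data | H) works out to: P(data | bowl A) = (8/12)(4/11)(7/10) = 0.1697; P(data | bowl B) = (2/9)(7/8)(1/7) = 0.027778.
The prior-weighted likelihoods are 1/2 · 0.1697 = 0.084848, 1/2 · 0.027778 = 0.013889; summing to 0.098737.
Therefore the posterior P(bowl A | data) = (0.084848) / (0.098737) = 0.85934.

0.8593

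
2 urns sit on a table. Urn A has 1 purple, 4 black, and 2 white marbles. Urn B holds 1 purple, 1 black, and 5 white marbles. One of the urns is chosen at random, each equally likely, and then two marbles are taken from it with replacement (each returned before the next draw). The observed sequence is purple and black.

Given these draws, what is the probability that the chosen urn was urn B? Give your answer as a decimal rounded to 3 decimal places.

0.200

The likelihood of the observed sequence under each hypothesis: P(data | urn A) = (1/7)(4/7) = 4/49; P(data | urn B) = (1/7)(1/7) = 1/49.
The prior-weighted likelihoods are 1/2 · 4/49 = 2/49, 1/2 · 1/49 = 1/98; with total 5/98.
By Bayes' rule, P(urn B | data) = (1/98) / (5/98) = 1/5.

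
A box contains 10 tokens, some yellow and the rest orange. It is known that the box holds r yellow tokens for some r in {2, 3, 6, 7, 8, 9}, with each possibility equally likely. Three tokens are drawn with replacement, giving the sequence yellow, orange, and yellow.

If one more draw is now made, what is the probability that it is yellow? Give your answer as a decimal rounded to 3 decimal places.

0.655

Compute the likelihood of the observed sequence for each case: P(data | r = 2) = (2/10)(8/10)(2/10) = 0.032; P(data | r = 3) = (3/10)(7/10)(3/10) = 0.063; P(data | r = 6) = (6/10)(4/10)(6/10) = 0.144; P(data | r = 7) = (7/10)(3/10)(7/10) = 0.147; P(data | r = 8) = (8/10)(2/10)(8/10) = 0.128; P(data | r = 9) = (9/10)(1/10)(9/10) = 0.081.
The prior-weighted likelihoods are 1/6 · 0.032 = 0.0053333, 1/6 · 0.063 = 0.0105, 1/6 · 0.144 = 0.024, 1/6 · 0.147 = 0.0245, 1/6 · 0.128 = 0.021333, 1/6 · 0.081 = 0.0135; summing to 0.099167.
Dividing through by the total gives posterior P(r = 2 | data) = 0.053782, P(r = 3 | data) = 0.10588, P(r = 6 | data) = 0.24202, P(r = 7 | data) = 0.24706, P(r = 8 | data) = 0.21513, P(r = 9 | data) = 0.13613.
The predictive probability is P(yellow next | data) = (1/5)(0.053782) + (3/10)(0.10588) + (3/5)(0.24202) + (7/10)(0.24706) + (4/5)(0.21513) + (9/10)(0.13613) = 0.65529.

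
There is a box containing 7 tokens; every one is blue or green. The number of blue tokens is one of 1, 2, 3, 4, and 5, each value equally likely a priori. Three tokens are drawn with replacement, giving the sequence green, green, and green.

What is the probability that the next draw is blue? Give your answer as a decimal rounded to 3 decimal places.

0.262

For each hypothesis, P(data | H) works out to: P(data | r = 1) = (6/7)(6/7)(6/7) = 0.62974; P(data | r = 2) = (5/7)(5/7)(5/7) = 0.36443; P(data | r = 3) = (4/7)(4/7)(4/7) = 0.18659; P(data | r = 4) = (3/7)(3/7)(3/7) = 0.078717; P(data | r = 5) = (2/7)(2/7)(2/7) = 0.023324.
Multiplying each by its prior: 1/5 · 0.62974 = 0.12595, 1/5 · 0.36443 = 0.072886, 1/5 · 0.18659 = 0.037318, 1/5 · 0.078717 = 0.015743, 1/5 · 0.023324 = 0.0046647; summing to 0.25656.
Dividing through by the total gives posterior P(r = 1 | data) = 0.49091, P(r = 2 | data) = 0.28409, P(r = 3 | data) = 0.14545, P(r = 4 | data) = 0.061364, P(r = 5 | data) = 0.018182.
The predictive probability is P(blue next | data) = (1/7)(0.49091) + (2/7)(0.28409) + (3/7)(0.14545) + (4/7)(0.061364) + (5/7)(0.018182) = 0.26169.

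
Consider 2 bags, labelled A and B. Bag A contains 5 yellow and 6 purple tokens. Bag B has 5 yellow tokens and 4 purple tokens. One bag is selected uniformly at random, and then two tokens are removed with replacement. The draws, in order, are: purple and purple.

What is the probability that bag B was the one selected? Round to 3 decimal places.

0.399

Compute the likelihood of the observed sequence for each case: P(data | bag A) = (6/11)(6/11) = 0.29752; P(data | bag B) = (4/9)(4/9) = 0.19753.
Weighting by the prior gives 1/2 · 0.29752 = 0.14876, 1/2 · 0.19753 = 0.098765; summing to 0.24753.
Hence P(bag B | data) = (0.098765) / (0.24753) = 0.39901.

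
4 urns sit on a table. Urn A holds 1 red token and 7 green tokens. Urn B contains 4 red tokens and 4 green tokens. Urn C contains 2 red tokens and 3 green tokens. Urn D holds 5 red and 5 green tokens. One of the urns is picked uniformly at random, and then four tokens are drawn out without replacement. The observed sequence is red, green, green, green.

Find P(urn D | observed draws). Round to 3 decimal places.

For each hypothesis, P(data | H) works out to: P(data | urn A) = (1/8)(7/7)(6/6)(5/5) = 1/8; P(data | urn B) = (4/8)(4/7)(3/6)(2/5) = 2/35; P(data | urn C) = (2/5)(3/4)(2/3)(1/2) = 1/10; P(data | urn D) = (5/10)(5/9)(4/8)(3/7) = 5/84.
Weighting by the prior gives 1/4 · 1/8 = 1/32, 1/4 · 2/35 = 1/70, 1/4 · 1/10 = 1/40, 1/4 · 5/84 = 5/336; with total 41/480.
Therefore the posterior P(urn D | data) = (5/336) / (41/480) = 50/287.

0.174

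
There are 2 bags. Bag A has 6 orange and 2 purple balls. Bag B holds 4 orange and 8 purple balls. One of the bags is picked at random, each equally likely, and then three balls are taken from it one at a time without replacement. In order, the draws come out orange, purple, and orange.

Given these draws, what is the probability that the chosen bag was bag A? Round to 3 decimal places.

Under each hypothesis, the probability of the observed sequence is: P(data | bag A) = (6/8)(2/7)(5/6) = 0.17857; P(data | bag B) = (4/12)(8/11)(3/10) = 0.072727.
Weighting by the prior gives 1/2 · 0.17857 = 0.089286, 1/2 · 0.072727 = 0.036364; these sum to 0.12565.
Hence P(bag A | data) = (0.089286) / (0.12565) = 0.71059.

0.711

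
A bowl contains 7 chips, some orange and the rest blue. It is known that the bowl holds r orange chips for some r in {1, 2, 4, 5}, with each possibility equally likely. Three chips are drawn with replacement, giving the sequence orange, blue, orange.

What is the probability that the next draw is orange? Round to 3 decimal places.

0.562

For each hypothesis, P(data | H) works out to: P(data | r = 1) = (1/7)(6/7)(1/7) = 6/343; P(data | r = 2) = (2/7)(5/7)(2/7) = 20/343; P(data | r = 4) = (4/7)(3/7)(4/7) = 48/343; P(data | r = 5) = (5/7)(2/7)(5/7) = 50/343.
Multiplying each by its prior: 1/4 · 6/343 = 3/686, 1/4 · 20/343 = 5/343, 1/4 · 48/343 = 12/343, 1/4 · 50/343 = 25/686; with total 31/343.
Normalising, the posterior is P(r = 1 | data) = 3/62, P(r = 2 | data) = 5/31, P(r = 4 | data) = 12/31, P(r = 5 | data) = 25/62.
The predictive probability is P(orange next | data) = (1/7)(3/62) + (2/7)(5/31) + (4/7)(12/31) + (5/7)(25/62) = 122/217.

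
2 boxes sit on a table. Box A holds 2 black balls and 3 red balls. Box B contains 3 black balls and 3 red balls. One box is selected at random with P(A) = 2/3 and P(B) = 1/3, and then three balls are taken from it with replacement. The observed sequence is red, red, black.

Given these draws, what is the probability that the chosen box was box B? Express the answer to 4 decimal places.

0.3027

Compute the likelihood of the observed sequence for each case: P(data | box A) = (3/5)(3/5)(2/5) = 0.144; P(data | box B) = (3/6)(3/6)(3/6) = 0.125.
The prior-weighted likelihoods are 2/3 · 0.144 = 0.096, 1/3 · 0.125 = 0.041667; summing to 0.13767.
Hence P(box B | data) = (0.041667) / (0.13767) = 0.30266.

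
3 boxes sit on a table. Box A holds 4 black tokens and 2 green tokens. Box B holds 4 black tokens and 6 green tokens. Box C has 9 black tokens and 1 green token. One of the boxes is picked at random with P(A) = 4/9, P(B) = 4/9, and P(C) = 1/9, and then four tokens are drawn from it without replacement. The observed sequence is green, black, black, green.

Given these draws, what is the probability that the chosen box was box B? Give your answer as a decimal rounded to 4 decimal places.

0.5172

Compute the likelihood of the observed sequence for each case: P(data | box A) = (2/6)(4/5)(3/4)(1/3) = 1/15; P(data | box B) = (6/10)(4/9)(3/8)(5/7) = 1/14; P(data | box C) = (1/10)(9/9)(8/8)(0/7) = 0.
Weighting by the prior gives 4/9 · 1/15 = 4/135, 4/9 · 1/14 = 2/63, 1/9 · 0 = 0; these sum to 58/945.
Hence P(box B | data) = (2/63) / (58/945) = 15/29.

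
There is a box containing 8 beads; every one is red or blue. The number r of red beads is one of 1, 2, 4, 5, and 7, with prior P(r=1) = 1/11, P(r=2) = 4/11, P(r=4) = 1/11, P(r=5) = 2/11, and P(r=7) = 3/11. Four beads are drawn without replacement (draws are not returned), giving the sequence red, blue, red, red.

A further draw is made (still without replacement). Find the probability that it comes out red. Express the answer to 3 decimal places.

Under each hypothesis, the probability of the observed sequence is: P(data | r = 1) = (1/8)(7/7)(0/6) = 0; P(data | r = 2) = (2/8)(6/7)(1/6)(0/5) = 0; P(data | r = 4) = (4/8)(4/7)(3/6)(2/5) = 0.057143; P(data | r = 5) = (5/8)(3/7)(4/6)(3/5) = 0.10714; P(data | r = 7) = (7/8)(1/7)(6/6)(5/5) = 0.125.
Weighting by the prior gives 1/11 · 0 = 0, 4/11 · 0 = 0, 1/11 · 0.057143 = 0.0051948, 2/11 · 0.10714 = 0.019481, 3/11 · 0.125 = 0.034091; with total 0.058766.
The posterior is then P(r = 1 | data) = 0, P(r = 2 | data) = 0, P(r = 4 | data) = 0.088398, P(r = 5 | data) = 0.33149, P(r = 7 | data) = 0.58011.
The predictive probability is P(red next | data) = (1/4)(0.088398) + (1/2)(0.33149) + (1)(0.58011) = 0.76796.

0.768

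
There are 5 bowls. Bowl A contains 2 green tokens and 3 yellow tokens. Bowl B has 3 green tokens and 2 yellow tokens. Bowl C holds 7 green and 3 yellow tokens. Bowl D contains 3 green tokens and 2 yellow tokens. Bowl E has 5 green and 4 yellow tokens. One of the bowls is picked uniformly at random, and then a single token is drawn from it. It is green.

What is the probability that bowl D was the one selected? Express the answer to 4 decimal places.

For each hypothesis, P(data | H) works out to: P(data | bowl A) = (2/5) = 2/5; P(data | bowl B) = (3/5) = 3/5; P(data | bowl C) = (7/10) = 7/10; P(data | bowl D) = (3/5) = 3/5; P(data | bowl E) = (5/9) = 5/9.
The prior-weighted likelihoods are 1/5 · 2/5 = 2/25, 1/5 · 3/5 = 3/25, 1/5 · 7/10 = 7/50, 1/5 · 3/5 = 3/25, 1/5 · 5/9 = 1/9; these sum to 257/450.
So P(bowl D | data) = (3/25) / (257/450) = 54/257.

0.2101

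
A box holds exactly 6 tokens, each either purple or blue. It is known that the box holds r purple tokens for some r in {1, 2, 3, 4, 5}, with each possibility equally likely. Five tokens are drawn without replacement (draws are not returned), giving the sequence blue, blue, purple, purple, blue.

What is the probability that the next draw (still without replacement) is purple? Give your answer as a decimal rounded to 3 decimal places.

0.429

The likelihood of the observed sequence under each hypothesis: P(data | r = 1) = (5/6)(4/5)(1/4)(0/3) = 0; P(data | r = 2) = (4/6)(3/5)(2/4)(1/3)(2/2) = 1/15; P(data | r = 3) = (3/6)(2/5)(3/4)(2/3)(1/2) = 1/20; P(data | r = 4) = (2/6)(1/5)(4/4)(3/3)(0/2) = 0; P(data | r = 5) = (1/6)(0/5) = 0.
Multiplying each by its prior: 1/5 · 0 = 0, 1/5 · 1/15 = 1/75, 1/5 · 1/20 = 1/100, 1/5 · 0 = 0, 1/5 · 0 = 0; these sum to 7/300.
Dividing through by the total gives posterior P(r = 1 | data) = 0, P(r = 2 | data) = 4/7, P(r = 3 | data) = 3/7, P(r = 4 | data) = 0, P(r = 5 | data) = 0.
So P(purple next | data) = Σ P(purple next | H) P(H | data) = (0)(4/7) + (1)(3/7) = 3/7.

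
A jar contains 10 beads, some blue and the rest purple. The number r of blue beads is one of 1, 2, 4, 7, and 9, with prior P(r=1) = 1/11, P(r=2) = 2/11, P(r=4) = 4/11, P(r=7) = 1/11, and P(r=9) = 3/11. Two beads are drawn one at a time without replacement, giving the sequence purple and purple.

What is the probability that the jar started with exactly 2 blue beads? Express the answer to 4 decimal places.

Compute the likelihood of the observed sequence for each case: P(data | r = 1) = (9/10)(8/9) = 4/5; P(data | r = 2) = (8/10)(7/9) = 28/45; P(data | r = 4) = (6/10)(5/9) = 1/3; P(data | r = 7) = (3/10)(2/9) = 1/15; P(data | r = 9) = (1/10)(0/9) = 0.
Weighting by the prior gives 1/11 · 4/5 = 4/55, 2/11 · 28/45 = 56/495, 4/11 · 1/3 = 4/33, 1/11 · 1/15 = 1/165, 3/11 · 0 = 0; summing to 31/99.
So P(r = 2 | data) = (56/495) / (31/99) = 56/155.

0.3613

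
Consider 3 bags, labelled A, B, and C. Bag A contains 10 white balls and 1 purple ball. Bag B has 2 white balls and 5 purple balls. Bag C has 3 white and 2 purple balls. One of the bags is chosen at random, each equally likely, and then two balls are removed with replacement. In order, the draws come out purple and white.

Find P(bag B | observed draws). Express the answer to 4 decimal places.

0.3875

Under each hypothesis, the probability of the observed sequence is: P(data | bag A) = (1/11)(10/11) = 0.082645; P(data | bag B) = (5/7)(2/7) = 0.20408; P(data | bag C) = (2/5)(3/5) = 0.24.
Weighting by the prior gives 1/3 · 0.082645 = 0.027548, 1/3 · 0.20408 = 0.068027, 1/3 · 0.24 = 0.08; these sum to 0.17558.
So P(bag B | data) = (0.068027) / (0.17558) = 0.38745.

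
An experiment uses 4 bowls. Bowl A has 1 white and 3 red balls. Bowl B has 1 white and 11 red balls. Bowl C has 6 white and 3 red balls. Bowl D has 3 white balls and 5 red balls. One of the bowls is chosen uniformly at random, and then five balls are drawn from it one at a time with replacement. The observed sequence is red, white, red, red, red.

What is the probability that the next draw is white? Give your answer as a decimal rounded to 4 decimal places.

For each hypothesis, P(data | H) works out to: P(data | bowl A) = (3/4)(1/4)(3/4)(3/4)(3/4) = 0.079102; P(data | bowl B) = (11/12)(1/12)(11/12)(11/12)(11/12) = 0.058839; P(data | bowl C) = (3/9)(6/9)(3/9)(3/9)(3/9) = 0.0082305; P(data | bowl D) = (5/8)(3/8)(5/8)(5/8)(5/8) = 0.05722.
Multiplying each by its prior: 1/4 · 0.079102 = 0.019775, 1/4 · 0.058839 = 0.01471, 1/4 · 0.0082305 = 0.0020576, 1/4 · 0.05722 = 0.014305; summing to 0.050848.
Dividing through by the total gives posterior P(bowl A | data) = 0.38891, P(bowl B | data) = 0.28929, P(bowl C | data) = 0.040466, P(bowl D | data) = 0.28133.
Averaging over the posterior, P(white next | data) = (1/4)(0.38891) + (1/12)(0.28929) + (2/3)(0.040466) + (3/8)(0.28133) = 0.25381.

0.2538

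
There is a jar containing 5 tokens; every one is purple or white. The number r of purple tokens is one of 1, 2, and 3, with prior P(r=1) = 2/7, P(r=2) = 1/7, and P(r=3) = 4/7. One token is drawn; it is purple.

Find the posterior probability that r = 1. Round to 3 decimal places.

0.125

Compute the likelihood of this draw for each case: P(data | r = 1) = (1/5) = 1/5; P(data | r = 2) = (2/5) = 2/5; P(data | r = 3) = (3/5) = 3/5.
Multiplying each by its prior: 2/7 · 1/5 = 2/35, 1/7 · 2/5 = 2/35, 4/7 · 3/5 = 12/35; summing to 16/35.
So P(r = 1 | data) = (2/35) / (16/35) = 1/8.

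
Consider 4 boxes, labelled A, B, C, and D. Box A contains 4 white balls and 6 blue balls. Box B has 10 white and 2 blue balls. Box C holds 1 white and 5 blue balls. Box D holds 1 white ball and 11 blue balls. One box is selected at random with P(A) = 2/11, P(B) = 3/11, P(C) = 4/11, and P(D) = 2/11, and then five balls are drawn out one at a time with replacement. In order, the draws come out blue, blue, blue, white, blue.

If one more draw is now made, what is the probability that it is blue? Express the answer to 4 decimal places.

0.8046

For each hypothesis, P(data | H) works out to: P(data | box A) = (6/10)(6/10)(6/10)(4/10)(6/10) = 0.05184; P(data | box B) = (2/12)(2/12)(2/12)(10/12)(2/12) = 0.000643; P(data | box C) = (5/6)(5/6)(5/6)(1/6)(5/6) = 0.080376; P(data | box D) = (11/12)(11/12)(11/12)(1/12)(11/12) = 0.058839.
Multiplying each by its prior: 2/11 · 0.05184 = 0.0094255, 3/11 · 0.000643 = 0.00017536, 4/11 · 0.080376 = 0.029227, 2/11 · 0.058839 = 0.010698; with total 0.049526.
The posterior is then P(box A | data) = 0.19031, P(box B | data) = 0.0035408, P(box C | data) = 0.59014, P(box D | data) = 0.21601.
The predictive probability is P(blue next | data) = (3/5)(0.19031) + (1/6)(0.0035408) + (5/6)(0.59014) + (11/12)(0.21601) = 0.80457.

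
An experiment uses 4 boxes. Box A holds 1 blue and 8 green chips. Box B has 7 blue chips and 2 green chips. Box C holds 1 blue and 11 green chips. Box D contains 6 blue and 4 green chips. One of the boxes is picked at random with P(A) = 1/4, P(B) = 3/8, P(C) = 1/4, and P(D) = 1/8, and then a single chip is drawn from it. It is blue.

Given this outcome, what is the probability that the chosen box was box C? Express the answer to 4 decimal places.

0.0502

The likelihood of this draw under each hypothesis: P(data | box A) = (1/9) = 1/9; P(data | box B) = (7/9) = 7/9; P(data | box C) = (1/12) = 1/12; P(data | box D) = (6/10) = 3/5.
Weighting by the prior gives 1/4 · 1/9 = 1/36, 3/8 · 7/9 = 7/24, 1/4 · 1/12 = 1/48, 1/8 · 3/5 = 3/40; with total 299/720.
Hence P(box C | data) = (1/48) / (299/720) = 15/299.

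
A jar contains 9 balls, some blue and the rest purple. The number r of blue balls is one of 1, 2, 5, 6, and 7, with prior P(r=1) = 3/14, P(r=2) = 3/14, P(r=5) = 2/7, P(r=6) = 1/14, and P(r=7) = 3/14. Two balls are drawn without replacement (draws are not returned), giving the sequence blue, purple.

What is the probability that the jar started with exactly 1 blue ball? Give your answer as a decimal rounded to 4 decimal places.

0.1165

For each hypothesis, P(data | H) works out to: P(data | r = 1) = (1/9)(8/8) = 1/9; P(data | r = 2) = (2/9)(7/8) = 7/36; P(data | r = 5) = (5/9)(4/8) = 5/18; P(data | r = 6) = (6/9)(3/8) = 1/4; P(data | r = 7) = (7/9)(2/8) = 7/36.
The prior-weighted likelihoods are 3/14 · 1/9 = 1/42, 3/14 · 7/36 = 1/24, 2/7 · 5/18 = 5/63, 1/14 · 1/4 = 1/56, 3/14 · 7/36 = 1/24; with total 103/504.
Therefore the posterior P(r = 1 | data) = (1/42) / (103/504) = 12/103.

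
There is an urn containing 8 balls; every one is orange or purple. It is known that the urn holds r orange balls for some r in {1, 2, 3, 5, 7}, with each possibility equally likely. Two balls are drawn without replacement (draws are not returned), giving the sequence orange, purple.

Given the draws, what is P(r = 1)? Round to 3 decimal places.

Compute the likelihood of the observed sequence for each case: P(data | r = 1) = (1/8)(7/7) = 1/8; P(data | r = 2) = (2/8)(6/7) = 3/14; P(data | r = 3) = (3/8)(5/7) = 15/56; P(data | r = 5) = (5/8)(3/7) = 15/56; P(data | r = 7) = (7/8)(1/7) = 1/8.
Weighting by the prior gives 1/5 · 1/8 = 1/40, 1/5 · 3/14 = 3/70, 1/5 · 15/56 = 3/56, 1/5 · 15/56 = 3/56, 1/5 · 1/8 = 1/40; these sum to 1/5.
By Bayes' rule, P(r = 1 | data) = (1/40) / (1/5) = 1/8.

0.125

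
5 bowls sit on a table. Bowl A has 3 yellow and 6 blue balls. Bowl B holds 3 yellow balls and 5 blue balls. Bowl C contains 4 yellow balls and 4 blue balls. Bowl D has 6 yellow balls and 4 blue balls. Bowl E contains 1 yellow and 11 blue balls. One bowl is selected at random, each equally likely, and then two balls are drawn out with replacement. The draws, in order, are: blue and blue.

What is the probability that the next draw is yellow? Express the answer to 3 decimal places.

0.281

For each hypothesis, P(data | H) works out to: P(data | bowl A) = (6/9)(6/9) = 0.44444; P(data | bowl B) = (5/8)(5/8) = 0.39062; P(data | bowl C) = (4/8)(4/8) = 0.25; P(data | bowl D) = (4/10)(4/10) = 0.16; P(data | bowl E) = (11/12)(11/12) = 0.84028.
The prior-weighted likelihoods are 1/5 · 0.44444 = 0.088889, 1/5 · 0.39062 = 0.078125, 1/5 · 0.25 = 0.05, 1/5 · 0.16 = 0.032, 1/5 · 0.84028 = 0.16806; these sum to 0.41707.
Dividing through by the total gives posterior P(bowl A | data) = 0.21313, P(bowl B | data) = 0.18732, P(bowl C | data) = 0.11988, P(bowl D | data) = 0.076726, P(bowl E | data) = 0.40294.
The predictive probability is P(yellow next | data) = (1/3)(0.21313) + (3/8)(0.18732) + (1/2)(0.11988) + (3/5)(0.076726) + (1/12)(0.40294) = 0.28084.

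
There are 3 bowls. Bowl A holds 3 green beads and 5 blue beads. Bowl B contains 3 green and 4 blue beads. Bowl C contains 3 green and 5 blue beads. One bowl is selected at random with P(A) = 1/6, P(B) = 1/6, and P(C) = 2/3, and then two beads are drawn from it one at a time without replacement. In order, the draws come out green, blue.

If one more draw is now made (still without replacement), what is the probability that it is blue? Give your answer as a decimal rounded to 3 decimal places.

For each hypothesis, P(data | H) works out to: P(data | bowl A) = (3/8)(5/7) = 15/56; P(data | bowl B) = (3/7)(4/6) = 2/7; P(data | bowl C) = (3/8)(5/7) = 15/56.
Weighting by the prior gives 1/6 · 15/56 = 5/112, 1/6 · 2/7 = 1/21, 2/3 · 15/56 = 5/28; these sum to 13/48.
The posterior is then P(bowl A | data) = 15/91, P(bowl B | data) = 16/91, P(bowl C | data) = 60/91.
So P(blue next | data) = Σ P(blue next | H) P(H | data) = (2/3)(15/91) + (3/5)(16/91) + (2/3)(60/91) = 298/455.

0.655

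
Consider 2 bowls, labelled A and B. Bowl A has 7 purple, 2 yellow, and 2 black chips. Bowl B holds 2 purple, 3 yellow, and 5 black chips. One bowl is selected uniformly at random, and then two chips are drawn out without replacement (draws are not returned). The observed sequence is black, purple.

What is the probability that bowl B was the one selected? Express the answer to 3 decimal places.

For each hypothesis, P(data | H) works out to: P(data | bowl A) = (2/11)(7/10) = 7/55; P(data | bowl B) = (5/10)(2/9) = 1/9.
Weighting by the prior gives 1/2 · 7/55 = 7/110, 1/2 · 1/9 = 1/18; summing to 59/495.
Therefore the posterior P(bowl B | data) = (1/18) / (59/495) = 55/118.

0.466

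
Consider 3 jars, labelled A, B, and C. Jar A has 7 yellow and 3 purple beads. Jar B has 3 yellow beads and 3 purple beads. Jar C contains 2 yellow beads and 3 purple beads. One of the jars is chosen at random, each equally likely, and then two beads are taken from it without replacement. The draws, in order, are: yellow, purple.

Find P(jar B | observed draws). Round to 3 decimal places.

Under each hypothesis, the probability of the observed sequence is: P(data | jar A) = (7/10)(3/9) = 7/30; P(data | jar B) = (3/6)(3/5) = 3/10; P(data | jar C) = (2/5)(3/4) = 3/10.
The prior-weighted likelihoods are 1/3 · 7/30 = 7/90, 1/3 · 3/10 = 1/10, 1/3 · 3/10 = 1/10; summing to 5/18.
Therefore the posterior P(jar B | data) = (1/10) / (5/18) = 9/25.

0.360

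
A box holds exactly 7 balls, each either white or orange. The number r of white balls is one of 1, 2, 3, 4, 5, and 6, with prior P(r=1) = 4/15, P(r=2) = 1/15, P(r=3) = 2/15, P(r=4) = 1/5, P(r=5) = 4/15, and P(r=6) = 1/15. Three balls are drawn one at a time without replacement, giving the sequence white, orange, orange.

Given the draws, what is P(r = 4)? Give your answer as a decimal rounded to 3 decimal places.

0.209

The likelihood of the observed sequence under each hypothesis: P(data | r = 1) = (1/7)(6/6)(5/5) = 0.14286; P(data | r = 2) = (2/7)(5/6)(4/5) = 0.19048; P(data | r = 3) = (3/7)(4/6)(3/5) = 0.17143; P(data | r = 4) = (4/7)(3/6)(2/5) = 0.11429; P(data | r = 5) = (5/7)(2/6)(1/5) = 0.047619; P(data | r = 6) = (6/7)(1/6)(0/5) = 0.
The prior-weighted likelihoods are 4/15 · 0.14286 = 0.038095, 1/15 · 0.19048 = 0.012698, 2/15 · 0.17143 = 0.022857, 1/5 · 0.11429 = 0.022857, 4/15 · 0.047619 = 0.012698, 1/15 · 0 = 0; with total 0.10921.
By Bayes' rule, P(r = 4 | data) = (0.022857) / (0.10921) = 0.2093.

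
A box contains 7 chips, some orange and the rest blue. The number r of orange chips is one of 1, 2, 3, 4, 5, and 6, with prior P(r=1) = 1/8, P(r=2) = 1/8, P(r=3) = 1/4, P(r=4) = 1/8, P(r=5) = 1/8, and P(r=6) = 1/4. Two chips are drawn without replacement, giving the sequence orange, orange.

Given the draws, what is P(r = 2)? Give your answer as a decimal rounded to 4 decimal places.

Compute the likelihood of the observed sequence for each case: P(data | r = 1) = (1/7)(0/6) = 0; P(data | r = 2) = (2/7)(1/6) = 1/21; P(data | r = 3) = (3/7)(2/6) = 1/7; P(data | r = 4) = (4/7)(3/6) = 2/7; P(data | r = 5) = (5/7)(4/6) = 10/21; P(data | r = 6) = (6/7)(5/6) = 5/7.
Multiplying each by its prior: 1/8 · 0 = 0, 1/8 · 1/21 = 1/168, 1/4 · 1/7 = 1/28, 1/8 · 2/7 = 1/28, 1/8 · 10/21 = 5/84, 1/4 · 5/7 = 5/28; these sum to 53/168.
Hence P(r = 2 | data) = (1/168) / (53/168) = 1/53.

0.0189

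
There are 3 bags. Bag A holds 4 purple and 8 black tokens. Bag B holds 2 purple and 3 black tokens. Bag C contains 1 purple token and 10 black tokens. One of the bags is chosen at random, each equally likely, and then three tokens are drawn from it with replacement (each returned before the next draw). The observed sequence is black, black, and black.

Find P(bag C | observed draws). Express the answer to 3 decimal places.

0.595

Under each hypothesis, the probability of the observed sequence is: P(data | bag A) = (8/12)(8/12)(8/12) = 0.2963; P(data | bag B) = (3/5)(3/5)(3/5) = 0.216; P(data | bag C) = (10/11)(10/11)(10/11) = 0.75131.
Weighting by the prior gives 1/3 · 0.2963 = 0.098765, 1/3 · 0.216 = 0.072, 1/3 · 0.75131 = 0.25044; with total 0.4212.
Hence P(bag C | data) = (0.25044) / (0.4212) = 0.59458.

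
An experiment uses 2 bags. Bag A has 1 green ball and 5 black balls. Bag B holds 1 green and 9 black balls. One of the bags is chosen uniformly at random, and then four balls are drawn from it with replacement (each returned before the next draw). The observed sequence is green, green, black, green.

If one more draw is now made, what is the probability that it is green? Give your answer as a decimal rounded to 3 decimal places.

0.154

The likelihood of the observed sequence under each hypothesis: P(data | bag A) = (1/6)(1/6)(5/6)(1/6) = 0.003858; P(data | bag B) = (1/10)(1/10)(9/10)(1/10) = 0.0009.
Weighting by the prior gives 1/2 · 0.003858 = 0.001929, 1/2 · 0.0009 = 0.00045; with total 0.002379.
Normalising, the posterior is P(bag A | data) = 0.81085, P(bag B | data) = 0.18915.
The predictive probability is P(green next | data) = (1/6)(0.81085) + (1/10)(0.18915) = 0.15406.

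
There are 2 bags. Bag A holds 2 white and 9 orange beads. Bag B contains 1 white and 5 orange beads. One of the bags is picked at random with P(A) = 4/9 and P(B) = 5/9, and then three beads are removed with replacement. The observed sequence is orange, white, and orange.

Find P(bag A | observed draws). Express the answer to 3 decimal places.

0.457

Under each hypothesis, the probability of the observed sequence is: P(data | bag A) = (9/11)(2/11)(9/11) = 0.12171; P(data | bag B) = (5/6)(1/6)(5/6) = 0.11574.
The prior-weighted likelihoods are 4/9 · 0.12171 = 0.054095, 5/9 · 0.11574 = 0.0643; with total 0.1184.
Hence P(bag A | data) = (0.054095) / (0.1184) = 0.4569.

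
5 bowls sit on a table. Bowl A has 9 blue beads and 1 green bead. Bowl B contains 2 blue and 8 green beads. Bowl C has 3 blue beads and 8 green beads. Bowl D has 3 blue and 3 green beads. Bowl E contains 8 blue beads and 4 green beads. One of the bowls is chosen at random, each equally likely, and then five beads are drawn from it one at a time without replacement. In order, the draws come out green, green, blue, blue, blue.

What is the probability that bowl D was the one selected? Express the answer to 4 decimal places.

0.5077

Under each hypothesis, the probability of the observed sequence is: P(data | bowl A) = (1/10)(0/9) = 0; P(data | bowl B) = (8/10)(7/9)(2/8)(1/7)(0/6) = 0; P(data | bowl C) = (8/11)(7/10)(3/9)(2/8)(1/7) = 1/165; P(data | bowl D) = (3/6)(2/5)(3/4)(2/3)(1/2) = 1/20; P(data | bowl E) = (4/12)(3/11)(8/10)(7/9)(6/8) = 7/165.
The prior-weighted likelihoods are 1/5 · 0 = 0, 1/5 · 0 = 0, 1/5 · 1/165 = 1/825, 1/5 · 1/20 = 1/100, 1/5 · 7/165 = 7/825; summing to 13/660.
Therefore the posterior P(bowl D | data) = (1/100) / (13/660) = 33/65.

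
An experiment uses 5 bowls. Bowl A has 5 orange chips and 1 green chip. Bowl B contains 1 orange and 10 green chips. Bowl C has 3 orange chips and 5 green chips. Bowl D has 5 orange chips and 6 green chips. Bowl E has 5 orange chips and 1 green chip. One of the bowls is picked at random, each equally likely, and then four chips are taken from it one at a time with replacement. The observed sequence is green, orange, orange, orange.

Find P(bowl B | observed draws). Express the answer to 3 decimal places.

The likelihood of the observed sequence under each hypothesis: P(data | bowl A) = (1/6)(5/6)(5/6)(5/6) = 0.096451; P(data | bowl B) = (10/11)(1/11)(1/11)(1/11) = 0.00068301; P(data | bowl C) = (5/8)(3/8)(3/8)(3/8) = 0.032959; P(data | bowl D) = (6/11)(5/11)(5/11)(5/11) = 0.051226; P(data | bowl E) = (1/6)(5/6)(5/6)(5/6) = 0.096451.
The prior-weighted likelihoods are 1/5 · 0.096451 = 0.01929, 1/5 · 0.00068301 = 0.0001366, 1/5 · 0.032959 = 0.0065918, 1/5 · 0.051226 = 0.010245, 1/5 · 0.096451 = 0.01929; with total 0.055554.
By Bayes' rule, P(bowl B | data) = (0.0001366) / (0.055554) = 0.0024589.

0.002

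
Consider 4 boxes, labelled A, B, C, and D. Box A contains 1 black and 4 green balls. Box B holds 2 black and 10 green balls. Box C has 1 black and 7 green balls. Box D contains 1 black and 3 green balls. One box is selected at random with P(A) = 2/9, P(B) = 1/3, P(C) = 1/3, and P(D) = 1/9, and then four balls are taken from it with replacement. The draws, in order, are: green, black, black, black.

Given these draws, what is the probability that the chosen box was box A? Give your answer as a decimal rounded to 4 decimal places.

0.3105

Under each hypothesis, the probability of the observed sequence is: P(data | box A) = (4/5)(1/5)(1/5)(1/5) = 0.0064; P(data | box B) = (10/12)(2/12)(2/12)(2/12) = 0.003858; P(data | box C) = (7/8)(1/8)(1/8)(1/8) = 0.001709; P(data | box D) = (3/4)(1/4)(1/4)(1/4) = 0.011719.
Multiplying each by its prior: 2/9 · 0.0064 = 0.0014222, 1/3 · 0.003858 = 0.001286, 1/3 · 0.001709 = 0.00056966, 1/9 · 0.011719 = 0.0013021; with total 0.00458.
Hence P(box A | data) = (0.0014222) / (0.00458) = 0.31053.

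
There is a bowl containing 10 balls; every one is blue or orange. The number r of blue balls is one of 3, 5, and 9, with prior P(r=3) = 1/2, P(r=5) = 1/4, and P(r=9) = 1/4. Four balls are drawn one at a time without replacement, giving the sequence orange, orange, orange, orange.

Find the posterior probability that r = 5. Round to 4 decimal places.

0.0667

Under each hypothesis, the probability of the observed sequence is: P(data | r = 3) = (7/10)(6/9)(5/8)(4/7) = 1/6; P(data | r = 5) = (5/10)(4/9)(3/8)(2/7) = 1/42; P(data | r = 9) = (1/10)(0/9) = 0.
Weighting by the prior gives 1/2 · 1/6 = 1/12, 1/4 · 1/42 = 1/168, 1/4 · 0 = 0; with total 5/56.
By Bayes' rule, P(r = 5 | data) = (1/168) / (5/56) = 1/15.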